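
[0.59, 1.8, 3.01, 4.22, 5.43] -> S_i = 0.59 + 1.21*i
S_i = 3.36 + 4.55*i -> [3.36, 7.91, 12.46, 17.01, 21.56]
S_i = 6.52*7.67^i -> [6.52, 50.01, 383.56, 2941.94, 22564.67]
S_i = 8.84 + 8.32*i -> [8.84, 17.16, 25.48, 33.8, 42.12]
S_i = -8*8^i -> [-8, -64, -512, -4096, -32768]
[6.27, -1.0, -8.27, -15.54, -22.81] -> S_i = 6.27 + -7.27*i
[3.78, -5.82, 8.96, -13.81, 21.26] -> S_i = 3.78*(-1.54)^i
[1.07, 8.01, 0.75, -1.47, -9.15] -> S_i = Random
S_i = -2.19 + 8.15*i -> [-2.19, 5.96, 14.11, 22.26, 30.41]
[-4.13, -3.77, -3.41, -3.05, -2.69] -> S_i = -4.13 + 0.36*i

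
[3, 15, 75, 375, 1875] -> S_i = 3*5^i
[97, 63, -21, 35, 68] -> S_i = Random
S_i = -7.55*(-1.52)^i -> [-7.55, 11.48, -17.44, 26.51, -40.3]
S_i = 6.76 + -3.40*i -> [6.76, 3.36, -0.04, -3.44, -6.84]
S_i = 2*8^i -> [2, 16, 128, 1024, 8192]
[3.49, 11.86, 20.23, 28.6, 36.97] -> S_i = 3.49 + 8.37*i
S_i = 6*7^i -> [6, 42, 294, 2058, 14406]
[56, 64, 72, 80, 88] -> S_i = 56 + 8*i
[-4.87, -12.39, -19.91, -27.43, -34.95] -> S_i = -4.87 + -7.52*i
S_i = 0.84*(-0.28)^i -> [0.84, -0.24, 0.07, -0.02, 0.01]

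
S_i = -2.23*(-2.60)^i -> [-2.23, 5.8, -15.07, 39.19, -101.91]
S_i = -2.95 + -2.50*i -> [-2.95, -5.45, -7.95, -10.45, -12.95]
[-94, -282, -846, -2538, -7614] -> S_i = -94*3^i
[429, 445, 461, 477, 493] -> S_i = 429 + 16*i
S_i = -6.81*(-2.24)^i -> [-6.81, 15.25, -34.17, 76.54, -171.45]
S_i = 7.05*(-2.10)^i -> [7.05, -14.8, 31.09, -65.29, 137.11]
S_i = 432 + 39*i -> [432, 471, 510, 549, 588]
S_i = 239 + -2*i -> [239, 237, 235, 233, 231]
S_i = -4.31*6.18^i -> [-4.31, -26.64, -164.61, -1017.29, -6286.82]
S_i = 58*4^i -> [58, 232, 928, 3712, 14848]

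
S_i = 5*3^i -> [5, 15, 45, 135, 405]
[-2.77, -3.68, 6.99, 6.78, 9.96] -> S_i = Random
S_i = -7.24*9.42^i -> [-7.24, -68.2, -642.45, -6051.89, -57008.84]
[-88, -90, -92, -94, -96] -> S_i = -88 + -2*i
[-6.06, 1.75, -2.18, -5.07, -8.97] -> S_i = Random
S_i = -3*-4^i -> [-3, 12, -48, 192, -768]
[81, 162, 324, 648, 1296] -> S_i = 81*2^i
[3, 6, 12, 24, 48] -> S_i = 3*2^i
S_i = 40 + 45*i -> [40, 85, 130, 175, 220]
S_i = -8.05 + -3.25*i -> [-8.05, -11.3, -14.55, -17.8, -21.05]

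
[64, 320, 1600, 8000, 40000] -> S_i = 64*5^i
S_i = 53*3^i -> [53, 159, 477, 1431, 4293]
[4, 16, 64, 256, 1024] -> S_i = 4*4^i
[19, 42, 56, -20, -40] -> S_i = Random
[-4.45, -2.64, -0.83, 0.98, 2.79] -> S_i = -4.45 + 1.81*i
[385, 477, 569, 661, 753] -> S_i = 385 + 92*i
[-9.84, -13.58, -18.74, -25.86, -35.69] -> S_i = -9.84*1.38^i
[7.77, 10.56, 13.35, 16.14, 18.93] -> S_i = 7.77 + 2.79*i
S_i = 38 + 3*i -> [38, 41, 44, 47, 50]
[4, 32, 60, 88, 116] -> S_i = 4 + 28*i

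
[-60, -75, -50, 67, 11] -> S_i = Random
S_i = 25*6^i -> [25, 150, 900, 5400, 32400]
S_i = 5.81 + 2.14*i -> [5.81, 7.95, 10.09, 12.23, 14.37]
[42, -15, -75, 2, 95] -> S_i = Random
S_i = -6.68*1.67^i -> [-6.68, -11.16, -18.63, -31.11, -51.96]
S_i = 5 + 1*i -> [5, 6, 7, 8, 9]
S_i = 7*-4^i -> [7, -28, 112, -448, 1792]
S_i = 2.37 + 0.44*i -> [2.37, 2.81, 3.25, 3.69, 4.13]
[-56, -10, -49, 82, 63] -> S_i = Random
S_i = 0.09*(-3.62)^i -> [0.09, -0.33, 1.18, -4.27, 15.46]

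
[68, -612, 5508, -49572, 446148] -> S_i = 68*-9^i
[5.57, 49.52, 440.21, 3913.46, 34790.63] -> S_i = 5.57*8.89^i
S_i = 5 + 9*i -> [5, 14, 23, 32, 41]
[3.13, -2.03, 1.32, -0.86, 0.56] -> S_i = 3.13*(-0.65)^i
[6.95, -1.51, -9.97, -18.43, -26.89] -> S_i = 6.95 + -8.46*i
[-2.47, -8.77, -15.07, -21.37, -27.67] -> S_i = -2.47 + -6.30*i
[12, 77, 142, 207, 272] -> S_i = 12 + 65*i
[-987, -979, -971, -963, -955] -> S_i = -987 + 8*i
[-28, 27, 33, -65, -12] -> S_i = Random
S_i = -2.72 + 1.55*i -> [-2.72, -1.17, 0.38, 1.93, 3.48]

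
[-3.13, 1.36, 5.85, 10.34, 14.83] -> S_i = -3.13 + 4.49*i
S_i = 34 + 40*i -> [34, 74, 114, 154, 194]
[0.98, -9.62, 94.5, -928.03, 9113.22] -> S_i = 0.98*(-9.82)^i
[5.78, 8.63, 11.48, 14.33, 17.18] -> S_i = 5.78 + 2.85*i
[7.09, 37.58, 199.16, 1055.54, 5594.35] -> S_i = 7.09*5.30^i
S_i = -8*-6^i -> [-8, 48, -288, 1728, -10368]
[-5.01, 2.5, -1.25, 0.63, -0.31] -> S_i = -5.01*(-0.50)^i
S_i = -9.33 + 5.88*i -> [-9.33, -3.45, 2.43, 8.31, 14.19]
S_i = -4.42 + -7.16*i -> [-4.42, -11.58, -18.74, -25.9, -33.06]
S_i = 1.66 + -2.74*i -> [1.66, -1.08, -3.82, -6.56, -9.3]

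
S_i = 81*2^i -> [81, 162, 324, 648, 1296]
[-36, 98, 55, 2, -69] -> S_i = Random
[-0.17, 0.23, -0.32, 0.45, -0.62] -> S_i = -0.17*(-1.38)^i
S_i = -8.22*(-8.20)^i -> [-8.22, 67.4, -552.71, 4532.24, -37164.41]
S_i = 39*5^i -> [39, 195, 975, 4875, 24375]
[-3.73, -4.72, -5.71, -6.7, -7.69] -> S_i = -3.73 + -0.99*i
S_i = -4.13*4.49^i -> [-4.13, -18.54, -83.26, -373.84, -1678.55]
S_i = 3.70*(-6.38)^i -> [3.7, -23.61, 150.61, -960.87, 6130.34]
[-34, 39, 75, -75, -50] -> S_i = Random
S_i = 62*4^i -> [62, 248, 992, 3968, 15872]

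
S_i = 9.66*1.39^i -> [9.66, 13.43, 18.66, 25.94, 36.06]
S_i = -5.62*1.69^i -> [-5.62, -9.5, -16.05, -27.13, -45.84]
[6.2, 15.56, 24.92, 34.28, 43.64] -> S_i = 6.20 + 9.36*i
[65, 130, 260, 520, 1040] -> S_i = 65*2^i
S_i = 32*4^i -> [32, 128, 512, 2048, 8192]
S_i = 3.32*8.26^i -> [3.32, 27.42, 226.52, 1871.02, 15454.62]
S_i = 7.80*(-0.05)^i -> [7.8, -0.39, 0.02, -0.0, 0.0]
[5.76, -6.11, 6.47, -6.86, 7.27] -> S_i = 5.76*(-1.06)^i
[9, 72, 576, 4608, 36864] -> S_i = 9*8^i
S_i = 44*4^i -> [44, 176, 704, 2816, 11264]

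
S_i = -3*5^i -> [-3, -15, -75, -375, -1875]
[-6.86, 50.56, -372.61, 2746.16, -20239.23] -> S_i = -6.86*(-7.37)^i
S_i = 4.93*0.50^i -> [4.93, 2.46, 1.23, 0.62, 0.31]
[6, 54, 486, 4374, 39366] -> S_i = 6*9^i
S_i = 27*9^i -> [27, 243, 2187, 19683, 177147]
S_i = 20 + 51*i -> [20, 71, 122, 173, 224]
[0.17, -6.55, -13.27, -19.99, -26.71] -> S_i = 0.17 + -6.72*i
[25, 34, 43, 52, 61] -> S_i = 25 + 9*i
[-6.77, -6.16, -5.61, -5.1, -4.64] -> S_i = -6.77*0.91^i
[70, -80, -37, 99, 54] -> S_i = Random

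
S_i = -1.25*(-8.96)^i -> [-1.25, 11.2, -100.35, 899.15, -8056.42]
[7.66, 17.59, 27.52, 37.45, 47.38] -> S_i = 7.66 + 9.93*i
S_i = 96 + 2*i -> [96, 98, 100, 102, 104]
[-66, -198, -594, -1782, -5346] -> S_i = -66*3^i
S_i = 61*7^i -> [61, 427, 2989, 20923, 146461]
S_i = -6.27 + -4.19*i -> [-6.27, -10.46, -14.65, -18.84, -23.03]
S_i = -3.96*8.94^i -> [-3.96, -35.4, -316.5, -2829.49, -25295.62]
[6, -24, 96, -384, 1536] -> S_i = 6*-4^i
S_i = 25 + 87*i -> [25, 112, 199, 286, 373]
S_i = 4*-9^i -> [4, -36, 324, -2916, 26244]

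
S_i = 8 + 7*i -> [8, 15, 22, 29, 36]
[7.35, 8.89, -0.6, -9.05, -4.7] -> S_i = Random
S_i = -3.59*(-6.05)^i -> [-3.59, 21.72, -131.4, 794.99, -4809.68]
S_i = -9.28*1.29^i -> [-9.28, -11.97, -15.44, -19.92, -25.7]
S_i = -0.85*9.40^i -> [-0.85, -7.99, -75.11, -706.0, -6636.37]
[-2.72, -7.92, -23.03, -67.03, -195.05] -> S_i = -2.72*2.91^i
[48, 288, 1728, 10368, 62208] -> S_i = 48*6^i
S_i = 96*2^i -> [96, 192, 384, 768, 1536]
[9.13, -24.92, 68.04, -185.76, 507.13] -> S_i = 9.13*(-2.73)^i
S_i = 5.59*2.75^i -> [5.59, 15.37, 42.27, 116.25, 319.7]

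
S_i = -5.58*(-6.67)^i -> [-5.58, 37.22, -248.25, 1655.81, -11044.28]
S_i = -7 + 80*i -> [-7, 73, 153, 233, 313]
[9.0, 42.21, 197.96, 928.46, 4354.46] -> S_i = 9.00*4.69^i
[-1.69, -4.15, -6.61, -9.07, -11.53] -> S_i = -1.69 + -2.46*i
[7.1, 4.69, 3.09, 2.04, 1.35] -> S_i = 7.10*0.66^i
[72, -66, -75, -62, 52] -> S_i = Random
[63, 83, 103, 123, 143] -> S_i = 63 + 20*i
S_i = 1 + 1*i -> [1, 2, 3, 4, 5]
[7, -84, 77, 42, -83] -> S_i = Random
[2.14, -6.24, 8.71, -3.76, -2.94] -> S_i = Random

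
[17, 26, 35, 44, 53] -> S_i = 17 + 9*i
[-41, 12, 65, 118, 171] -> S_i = -41 + 53*i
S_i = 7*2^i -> [7, 14, 28, 56, 112]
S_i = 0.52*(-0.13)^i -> [0.52, -0.07, 0.01, -0.0, 0.0]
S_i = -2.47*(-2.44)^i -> [-2.47, 6.03, -14.71, 35.88, -87.55]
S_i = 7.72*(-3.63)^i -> [7.72, -28.02, 101.73, -369.26, 1340.43]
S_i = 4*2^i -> [4, 8, 16, 32, 64]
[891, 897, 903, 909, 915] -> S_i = 891 + 6*i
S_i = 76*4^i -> [76, 304, 1216, 4864, 19456]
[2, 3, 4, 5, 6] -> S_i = 2 + 1*i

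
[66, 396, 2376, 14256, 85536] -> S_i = 66*6^i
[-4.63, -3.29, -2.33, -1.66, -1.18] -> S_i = -4.63*0.71^i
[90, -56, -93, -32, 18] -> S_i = Random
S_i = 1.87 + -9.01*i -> [1.87, -7.14, -16.15, -25.16, -34.17]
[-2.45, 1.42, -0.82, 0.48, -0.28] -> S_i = -2.45*(-0.58)^i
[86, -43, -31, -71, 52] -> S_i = Random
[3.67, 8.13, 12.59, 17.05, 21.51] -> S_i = 3.67 + 4.46*i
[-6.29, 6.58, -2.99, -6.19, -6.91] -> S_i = Random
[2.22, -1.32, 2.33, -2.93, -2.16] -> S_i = Random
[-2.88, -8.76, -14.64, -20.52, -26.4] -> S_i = -2.88 + -5.88*i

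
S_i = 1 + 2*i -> [1, 3, 5, 7, 9]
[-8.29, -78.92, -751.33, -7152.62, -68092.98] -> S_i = -8.29*9.52^i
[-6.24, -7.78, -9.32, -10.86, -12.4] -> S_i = -6.24 + -1.54*i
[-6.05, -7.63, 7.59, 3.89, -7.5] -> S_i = Random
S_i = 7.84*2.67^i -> [7.84, 20.93, 55.89, 149.23, 398.44]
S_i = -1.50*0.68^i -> [-1.5, -1.02, -0.69, -0.47, -0.32]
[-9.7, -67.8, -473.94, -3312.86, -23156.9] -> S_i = -9.70*6.99^i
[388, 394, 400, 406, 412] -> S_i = 388 + 6*i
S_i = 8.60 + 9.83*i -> [8.6, 18.43, 28.26, 38.09, 47.92]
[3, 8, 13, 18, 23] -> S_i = 3 + 5*i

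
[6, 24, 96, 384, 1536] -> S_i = 6*4^i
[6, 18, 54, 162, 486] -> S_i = 6*3^i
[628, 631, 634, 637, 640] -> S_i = 628 + 3*i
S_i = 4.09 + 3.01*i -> [4.09, 7.1, 10.11, 13.12, 16.13]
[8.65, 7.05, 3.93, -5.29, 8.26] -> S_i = Random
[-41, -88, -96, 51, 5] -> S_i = Random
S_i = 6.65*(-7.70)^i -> [6.65, -51.21, 394.28, -3035.94, 23376.77]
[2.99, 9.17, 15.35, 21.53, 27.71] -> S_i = 2.99 + 6.18*i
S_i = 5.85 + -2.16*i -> [5.85, 3.69, 1.53, -0.63, -2.79]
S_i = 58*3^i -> [58, 174, 522, 1566, 4698]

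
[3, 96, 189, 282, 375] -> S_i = 3 + 93*i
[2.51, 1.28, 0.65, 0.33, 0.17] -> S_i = 2.51*0.51^i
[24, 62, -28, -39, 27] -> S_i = Random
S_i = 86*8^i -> [86, 688, 5504, 44032, 352256]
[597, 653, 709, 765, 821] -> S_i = 597 + 56*i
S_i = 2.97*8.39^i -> [2.97, 24.92, 209.06, 1754.05, 14716.49]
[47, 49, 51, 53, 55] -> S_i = 47 + 2*i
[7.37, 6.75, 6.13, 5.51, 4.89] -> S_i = 7.37 + -0.62*i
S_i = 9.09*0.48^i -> [9.09, 4.36, 2.09, 1.01, 0.48]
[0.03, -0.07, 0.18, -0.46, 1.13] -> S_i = 0.03*(-2.48)^i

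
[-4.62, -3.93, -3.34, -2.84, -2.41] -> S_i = -4.62*0.85^i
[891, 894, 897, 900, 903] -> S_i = 891 + 3*i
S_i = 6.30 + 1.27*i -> [6.3, 7.57, 8.84, 10.11, 11.38]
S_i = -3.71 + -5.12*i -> [-3.71, -8.83, -13.95, -19.07, -24.19]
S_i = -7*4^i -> [-7, -28, -112, -448, -1792]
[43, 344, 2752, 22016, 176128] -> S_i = 43*8^i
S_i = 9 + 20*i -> [9, 29, 49, 69, 89]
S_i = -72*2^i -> [-72, -144, -288, -576, -1152]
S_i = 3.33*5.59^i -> [3.33, 18.61, 104.06, 581.67, 3251.56]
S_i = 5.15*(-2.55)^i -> [5.15, -13.13, 33.49, -85.39, 217.75]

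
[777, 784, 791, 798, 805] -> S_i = 777 + 7*i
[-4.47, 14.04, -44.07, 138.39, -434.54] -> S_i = -4.47*(-3.14)^i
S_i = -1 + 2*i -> [-1, 1, 3, 5, 7]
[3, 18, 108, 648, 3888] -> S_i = 3*6^i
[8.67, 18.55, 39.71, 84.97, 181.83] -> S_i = 8.67*2.14^i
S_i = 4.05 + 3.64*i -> [4.05, 7.69, 11.33, 14.97, 18.61]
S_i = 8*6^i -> [8, 48, 288, 1728, 10368]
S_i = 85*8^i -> [85, 680, 5440, 43520, 348160]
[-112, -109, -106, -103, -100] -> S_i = -112 + 3*i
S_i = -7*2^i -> [-7, -14, -28, -56, -112]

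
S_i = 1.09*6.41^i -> [1.09, 6.99, 44.79, 287.08, 1840.17]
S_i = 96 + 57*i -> [96, 153, 210, 267, 324]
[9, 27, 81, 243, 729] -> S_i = 9*3^i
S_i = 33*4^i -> [33, 132, 528, 2112, 8448]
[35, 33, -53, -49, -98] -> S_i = Random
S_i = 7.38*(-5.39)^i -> [7.38, -39.78, 214.4, -1155.64, 6228.9]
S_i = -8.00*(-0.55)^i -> [-8.0, 4.4, -2.42, 1.33, -0.73]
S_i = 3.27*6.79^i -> [3.27, 22.2, 150.76, 1023.66, 6950.67]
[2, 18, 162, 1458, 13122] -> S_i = 2*9^i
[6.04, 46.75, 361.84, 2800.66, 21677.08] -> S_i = 6.04*7.74^i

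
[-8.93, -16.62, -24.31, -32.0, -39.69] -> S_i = -8.93 + -7.69*i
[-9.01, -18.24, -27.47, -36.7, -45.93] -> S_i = -9.01 + -9.23*i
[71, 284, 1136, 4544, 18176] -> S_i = 71*4^i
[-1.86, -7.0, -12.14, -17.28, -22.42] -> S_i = -1.86 + -5.14*i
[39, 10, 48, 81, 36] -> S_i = Random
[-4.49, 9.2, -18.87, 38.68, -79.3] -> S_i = -4.49*(-2.05)^i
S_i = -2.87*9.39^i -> [-2.87, -26.95, -253.05, -2376.18, -22312.3]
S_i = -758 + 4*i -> [-758, -754, -750, -746, -742]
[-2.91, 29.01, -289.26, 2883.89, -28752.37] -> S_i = -2.91*(-9.97)^i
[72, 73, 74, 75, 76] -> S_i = 72 + 1*i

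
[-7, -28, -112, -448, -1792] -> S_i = -7*4^i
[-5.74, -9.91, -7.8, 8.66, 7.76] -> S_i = Random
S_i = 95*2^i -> [95, 190, 380, 760, 1520]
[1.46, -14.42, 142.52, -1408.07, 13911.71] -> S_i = 1.46*(-9.88)^i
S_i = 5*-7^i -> [5, -35, 245, -1715, 12005]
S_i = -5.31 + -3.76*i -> [-5.31, -9.07, -12.83, -16.59, -20.35]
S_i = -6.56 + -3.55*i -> [-6.56, -10.11, -13.66, -17.21, -20.76]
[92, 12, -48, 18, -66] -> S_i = Random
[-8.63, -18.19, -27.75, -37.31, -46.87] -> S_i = -8.63 + -9.56*i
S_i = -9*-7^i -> [-9, 63, -441, 3087, -21609]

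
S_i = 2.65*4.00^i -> [2.65, 10.6, 42.4, 169.6, 678.4]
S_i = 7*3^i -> [7, 21, 63, 189, 567]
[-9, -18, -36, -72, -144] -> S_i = -9*2^i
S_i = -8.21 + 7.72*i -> [-8.21, -0.49, 7.23, 14.95, 22.67]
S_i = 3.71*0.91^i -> [3.71, 3.38, 3.07, 2.8, 2.54]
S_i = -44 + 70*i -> [-44, 26, 96, 166, 236]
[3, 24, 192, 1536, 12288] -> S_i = 3*8^i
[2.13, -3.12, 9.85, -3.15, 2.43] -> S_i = Random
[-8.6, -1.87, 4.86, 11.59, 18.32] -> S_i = -8.60 + 6.73*i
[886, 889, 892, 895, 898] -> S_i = 886 + 3*i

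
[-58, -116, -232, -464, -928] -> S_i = -58*2^i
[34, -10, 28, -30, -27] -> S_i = Random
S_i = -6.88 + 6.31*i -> [-6.88, -0.57, 5.74, 12.05, 18.36]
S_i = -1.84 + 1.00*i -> [-1.84, -0.84, 0.16, 1.16, 2.16]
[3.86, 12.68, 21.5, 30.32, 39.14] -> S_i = 3.86 + 8.82*i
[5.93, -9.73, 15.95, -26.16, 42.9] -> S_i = 5.93*(-1.64)^i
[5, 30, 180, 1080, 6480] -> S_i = 5*6^i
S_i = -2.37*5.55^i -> [-2.37, -13.15, -73.0, -405.16, -2248.64]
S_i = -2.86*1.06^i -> [-2.86, -3.03, -3.21, -3.41, -3.61]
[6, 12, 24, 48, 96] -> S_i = 6*2^i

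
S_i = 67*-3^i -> [67, -201, 603, -1809, 5427]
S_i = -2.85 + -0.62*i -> [-2.85, -3.47, -4.09, -4.71, -5.33]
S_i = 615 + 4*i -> [615, 619, 623, 627, 631]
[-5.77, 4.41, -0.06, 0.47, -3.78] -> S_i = Random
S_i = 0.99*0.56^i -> [0.99, 0.55, 0.31, 0.17, 0.1]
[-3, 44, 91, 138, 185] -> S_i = -3 + 47*i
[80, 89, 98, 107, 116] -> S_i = 80 + 9*i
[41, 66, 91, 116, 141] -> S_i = 41 + 25*i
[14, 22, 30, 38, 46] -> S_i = 14 + 8*i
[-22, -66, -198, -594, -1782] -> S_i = -22*3^i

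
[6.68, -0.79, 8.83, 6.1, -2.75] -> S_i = Random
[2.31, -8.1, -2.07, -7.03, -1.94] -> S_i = Random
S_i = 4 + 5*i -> [4, 9, 14, 19, 24]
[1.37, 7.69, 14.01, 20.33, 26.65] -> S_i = 1.37 + 6.32*i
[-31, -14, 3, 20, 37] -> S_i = -31 + 17*i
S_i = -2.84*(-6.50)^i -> [-2.84, 18.46, -119.99, 779.94, -5069.58]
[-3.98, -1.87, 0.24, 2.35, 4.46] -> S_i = -3.98 + 2.11*i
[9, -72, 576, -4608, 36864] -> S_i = 9*-8^i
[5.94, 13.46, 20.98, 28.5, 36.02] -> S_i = 5.94 + 7.52*i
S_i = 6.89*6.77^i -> [6.89, 46.65, 315.79, 2137.89, 14473.51]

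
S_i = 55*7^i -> [55, 385, 2695, 18865, 132055]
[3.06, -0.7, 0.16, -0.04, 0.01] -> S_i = 3.06*(-0.23)^i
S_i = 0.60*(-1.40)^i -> [0.6, -0.84, 1.18, -1.65, 2.3]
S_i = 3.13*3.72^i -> [3.13, 11.64, 43.31, 161.13, 599.4]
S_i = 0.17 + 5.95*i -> [0.17, 6.12, 12.07, 18.02, 23.97]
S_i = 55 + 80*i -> [55, 135, 215, 295, 375]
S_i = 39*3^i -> [39, 117, 351, 1053, 3159]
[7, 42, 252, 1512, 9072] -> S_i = 7*6^i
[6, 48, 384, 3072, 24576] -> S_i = 6*8^i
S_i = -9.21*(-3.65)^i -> [-9.21, 33.62, -122.7, 447.86, -1634.67]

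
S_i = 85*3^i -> [85, 255, 765, 2295, 6885]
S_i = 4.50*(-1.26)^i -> [4.5, -5.67, 7.14, -9.0, 11.34]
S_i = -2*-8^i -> [-2, 16, -128, 1024, -8192]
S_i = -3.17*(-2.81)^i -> [-3.17, 8.91, -25.03, 70.34, -197.64]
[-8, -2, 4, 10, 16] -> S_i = -8 + 6*i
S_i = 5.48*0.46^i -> [5.48, 2.52, 1.16, 0.53, 0.25]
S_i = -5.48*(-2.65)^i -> [-5.48, 14.52, -38.48, 101.98, -270.25]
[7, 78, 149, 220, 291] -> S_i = 7 + 71*i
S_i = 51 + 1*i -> [51, 52, 53, 54, 55]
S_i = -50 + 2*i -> [-50, -48, -46, -44, -42]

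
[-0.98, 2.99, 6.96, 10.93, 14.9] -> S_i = -0.98 + 3.97*i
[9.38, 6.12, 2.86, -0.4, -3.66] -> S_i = 9.38 + -3.26*i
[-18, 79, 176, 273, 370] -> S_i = -18 + 97*i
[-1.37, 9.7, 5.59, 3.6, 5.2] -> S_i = Random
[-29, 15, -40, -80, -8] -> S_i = Random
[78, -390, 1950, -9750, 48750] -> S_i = 78*-5^i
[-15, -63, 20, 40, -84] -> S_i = Random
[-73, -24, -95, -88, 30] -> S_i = Random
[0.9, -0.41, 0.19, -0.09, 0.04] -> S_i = 0.90*(-0.46)^i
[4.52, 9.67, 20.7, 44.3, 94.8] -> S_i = 4.52*2.14^i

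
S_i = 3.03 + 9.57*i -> [3.03, 12.6, 22.17, 31.74, 41.31]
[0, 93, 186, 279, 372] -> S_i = 0 + 93*i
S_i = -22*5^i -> [-22, -110, -550, -2750, -13750]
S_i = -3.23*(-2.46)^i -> [-3.23, 7.95, -19.55, 48.08, -118.29]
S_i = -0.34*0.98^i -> [-0.34, -0.33, -0.33, -0.32, -0.31]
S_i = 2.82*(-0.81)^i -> [2.82, -2.28, 1.85, -1.5, 1.21]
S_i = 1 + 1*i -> [1, 2, 3, 4, 5]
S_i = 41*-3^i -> [41, -123, 369, -1107, 3321]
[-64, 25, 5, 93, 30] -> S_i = Random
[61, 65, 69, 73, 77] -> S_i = 61 + 4*i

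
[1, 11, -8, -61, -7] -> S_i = Random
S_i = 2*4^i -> [2, 8, 32, 128, 512]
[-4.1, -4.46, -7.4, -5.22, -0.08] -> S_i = Random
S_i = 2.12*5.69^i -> [2.12, 12.06, 68.64, 390.55, 2222.21]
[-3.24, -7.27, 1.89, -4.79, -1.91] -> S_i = Random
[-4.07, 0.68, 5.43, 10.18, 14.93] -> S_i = -4.07 + 4.75*i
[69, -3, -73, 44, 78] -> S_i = Random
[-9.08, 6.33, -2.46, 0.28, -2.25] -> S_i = Random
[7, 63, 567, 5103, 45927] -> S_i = 7*9^i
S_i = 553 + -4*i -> [553, 549, 545, 541, 537]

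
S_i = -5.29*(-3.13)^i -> [-5.29, 16.56, -51.83, 162.21, -507.73]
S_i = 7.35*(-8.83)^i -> [7.35, -64.9, 573.07, -5060.22, 44681.75]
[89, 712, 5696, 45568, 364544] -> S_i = 89*8^i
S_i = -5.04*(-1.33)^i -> [-5.04, 6.7, -8.92, 11.86, -15.77]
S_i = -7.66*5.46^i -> [-7.66, -41.82, -228.36, -1246.83, -6807.68]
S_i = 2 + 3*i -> [2, 5, 8, 11, 14]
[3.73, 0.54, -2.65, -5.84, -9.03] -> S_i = 3.73 + -3.19*i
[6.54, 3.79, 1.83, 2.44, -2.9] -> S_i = Random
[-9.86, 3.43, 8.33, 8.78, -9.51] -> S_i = Random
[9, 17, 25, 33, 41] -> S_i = 9 + 8*i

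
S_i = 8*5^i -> [8, 40, 200, 1000, 5000]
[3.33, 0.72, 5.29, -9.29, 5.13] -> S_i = Random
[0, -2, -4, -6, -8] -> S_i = 0 + -2*i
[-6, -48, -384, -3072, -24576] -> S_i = -6*8^i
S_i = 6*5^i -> [6, 30, 150, 750, 3750]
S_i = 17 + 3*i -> [17, 20, 23, 26, 29]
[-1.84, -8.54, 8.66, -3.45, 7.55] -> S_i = Random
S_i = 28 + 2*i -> [28, 30, 32, 34, 36]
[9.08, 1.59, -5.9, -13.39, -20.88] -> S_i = 9.08 + -7.49*i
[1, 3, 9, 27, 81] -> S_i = 1*3^i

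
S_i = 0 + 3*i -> [0, 3, 6, 9, 12]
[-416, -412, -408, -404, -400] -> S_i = -416 + 4*i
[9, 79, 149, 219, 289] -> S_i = 9 + 70*i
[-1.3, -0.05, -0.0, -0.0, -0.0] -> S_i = -1.30*0.04^i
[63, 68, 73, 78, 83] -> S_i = 63 + 5*i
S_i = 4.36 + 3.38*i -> [4.36, 7.74, 11.12, 14.5, 17.88]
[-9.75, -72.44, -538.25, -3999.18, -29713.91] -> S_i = -9.75*7.43^i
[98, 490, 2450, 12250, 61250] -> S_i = 98*5^i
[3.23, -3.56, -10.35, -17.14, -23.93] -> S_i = 3.23 + -6.79*i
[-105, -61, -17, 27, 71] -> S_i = -105 + 44*i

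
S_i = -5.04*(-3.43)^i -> [-5.04, 17.29, -59.3, 203.38, -697.6]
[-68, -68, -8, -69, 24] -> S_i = Random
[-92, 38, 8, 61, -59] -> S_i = Random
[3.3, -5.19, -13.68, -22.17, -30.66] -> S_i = 3.30 + -8.49*i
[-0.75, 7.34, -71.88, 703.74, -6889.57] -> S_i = -0.75*(-9.79)^i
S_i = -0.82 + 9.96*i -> [-0.82, 9.14, 19.1, 29.06, 39.02]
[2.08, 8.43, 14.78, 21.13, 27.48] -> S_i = 2.08 + 6.35*i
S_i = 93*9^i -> [93, 837, 7533, 67797, 610173]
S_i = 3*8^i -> [3, 24, 192, 1536, 12288]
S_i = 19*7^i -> [19, 133, 931, 6517, 45619]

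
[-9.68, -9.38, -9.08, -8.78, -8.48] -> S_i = -9.68 + 0.30*i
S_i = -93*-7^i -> [-93, 651, -4557, 31899, -223293]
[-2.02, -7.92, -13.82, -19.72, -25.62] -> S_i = -2.02 + -5.90*i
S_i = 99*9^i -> [99, 891, 8019, 72171, 649539]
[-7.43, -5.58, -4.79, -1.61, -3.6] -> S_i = Random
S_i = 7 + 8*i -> [7, 15, 23, 31, 39]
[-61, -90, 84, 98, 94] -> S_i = Random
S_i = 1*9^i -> [1, 9, 81, 729, 6561]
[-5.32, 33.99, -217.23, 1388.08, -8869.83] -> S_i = -5.32*(-6.39)^i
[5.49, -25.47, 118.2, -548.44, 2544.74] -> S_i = 5.49*(-4.64)^i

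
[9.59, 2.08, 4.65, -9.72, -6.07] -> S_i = Random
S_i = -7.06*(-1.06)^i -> [-7.06, 7.48, -7.93, 8.41, -8.91]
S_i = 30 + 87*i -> [30, 117, 204, 291, 378]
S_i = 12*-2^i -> [12, -24, 48, -96, 192]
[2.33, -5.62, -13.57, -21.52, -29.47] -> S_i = 2.33 + -7.95*i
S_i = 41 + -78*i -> [41, -37, -115, -193, -271]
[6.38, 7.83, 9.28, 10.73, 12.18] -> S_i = 6.38 + 1.45*i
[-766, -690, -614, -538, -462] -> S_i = -766 + 76*i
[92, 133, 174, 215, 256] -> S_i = 92 + 41*i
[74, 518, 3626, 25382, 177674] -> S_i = 74*7^i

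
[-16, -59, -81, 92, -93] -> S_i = Random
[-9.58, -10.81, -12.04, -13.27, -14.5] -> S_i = -9.58 + -1.23*i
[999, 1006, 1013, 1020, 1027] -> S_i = 999 + 7*i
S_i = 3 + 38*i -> [3, 41, 79, 117, 155]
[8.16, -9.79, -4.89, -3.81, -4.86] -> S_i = Random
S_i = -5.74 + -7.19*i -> [-5.74, -12.93, -20.12, -27.31, -34.5]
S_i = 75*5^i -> [75, 375, 1875, 9375, 46875]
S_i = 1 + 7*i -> [1, 8, 15, 22, 29]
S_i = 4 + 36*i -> [4, 40, 76, 112, 148]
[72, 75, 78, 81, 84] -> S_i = 72 + 3*i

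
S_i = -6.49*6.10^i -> [-6.49, -39.59, -241.49, -1473.11, -8985.95]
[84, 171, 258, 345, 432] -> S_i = 84 + 87*i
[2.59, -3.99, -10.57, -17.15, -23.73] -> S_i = 2.59 + -6.58*i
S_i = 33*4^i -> [33, 132, 528, 2112, 8448]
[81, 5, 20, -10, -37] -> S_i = Random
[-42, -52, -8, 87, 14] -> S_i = Random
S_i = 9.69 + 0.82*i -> [9.69, 10.51, 11.33, 12.15, 12.97]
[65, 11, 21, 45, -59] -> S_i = Random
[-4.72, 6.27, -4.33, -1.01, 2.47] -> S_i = Random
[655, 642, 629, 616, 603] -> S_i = 655 + -13*i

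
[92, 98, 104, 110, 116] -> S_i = 92 + 6*i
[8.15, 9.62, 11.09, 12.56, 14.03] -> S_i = 8.15 + 1.47*i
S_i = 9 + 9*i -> [9, 18, 27, 36, 45]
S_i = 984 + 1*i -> [984, 985, 986, 987, 988]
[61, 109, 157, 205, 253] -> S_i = 61 + 48*i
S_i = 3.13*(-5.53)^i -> [3.13, -17.31, 95.72, -529.32, 2927.15]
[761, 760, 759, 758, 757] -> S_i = 761 + -1*i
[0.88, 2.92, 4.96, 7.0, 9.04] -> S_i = 0.88 + 2.04*i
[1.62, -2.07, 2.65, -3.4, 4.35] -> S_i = 1.62*(-1.28)^i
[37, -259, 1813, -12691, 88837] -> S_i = 37*-7^i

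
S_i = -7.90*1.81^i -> [-7.9, -14.3, -25.88, -46.84, -84.79]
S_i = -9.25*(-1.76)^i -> [-9.25, 16.28, -28.65, 50.43, -88.75]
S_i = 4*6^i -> [4, 24, 144, 864, 5184]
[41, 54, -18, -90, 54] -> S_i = Random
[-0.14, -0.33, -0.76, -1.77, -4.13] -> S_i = -0.14*2.33^i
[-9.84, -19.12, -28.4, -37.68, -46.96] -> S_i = -9.84 + -9.28*i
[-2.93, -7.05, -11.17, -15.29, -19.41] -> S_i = -2.93 + -4.12*i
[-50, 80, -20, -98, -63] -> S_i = Random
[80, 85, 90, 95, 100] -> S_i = 80 + 5*i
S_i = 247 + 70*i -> [247, 317, 387, 457, 527]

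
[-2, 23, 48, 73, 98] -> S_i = -2 + 25*i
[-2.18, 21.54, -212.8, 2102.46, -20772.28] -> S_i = -2.18*(-9.88)^i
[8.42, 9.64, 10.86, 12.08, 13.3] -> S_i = 8.42 + 1.22*i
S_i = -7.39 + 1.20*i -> [-7.39, -6.19, -4.99, -3.79, -2.59]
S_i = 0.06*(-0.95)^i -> [0.06, -0.06, 0.05, -0.05, 0.05]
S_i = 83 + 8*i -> [83, 91, 99, 107, 115]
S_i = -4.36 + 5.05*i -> [-4.36, 0.69, 5.74, 10.79, 15.84]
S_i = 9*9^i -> [9, 81, 729, 6561, 59049]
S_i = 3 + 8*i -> [3, 11, 19, 27, 35]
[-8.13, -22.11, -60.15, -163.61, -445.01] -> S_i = -8.13*2.72^i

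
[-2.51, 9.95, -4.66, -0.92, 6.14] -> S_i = Random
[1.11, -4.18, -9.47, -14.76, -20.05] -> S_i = 1.11 + -5.29*i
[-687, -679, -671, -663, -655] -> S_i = -687 + 8*i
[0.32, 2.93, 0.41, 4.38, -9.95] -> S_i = Random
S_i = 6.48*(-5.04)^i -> [6.48, -32.66, 164.6, -829.6, 4181.16]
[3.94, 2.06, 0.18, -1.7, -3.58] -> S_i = 3.94 + -1.88*i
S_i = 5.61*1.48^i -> [5.61, 8.3, 12.29, 18.19, 26.92]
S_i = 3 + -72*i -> [3, -69, -141, -213, -285]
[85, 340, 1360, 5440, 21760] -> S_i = 85*4^i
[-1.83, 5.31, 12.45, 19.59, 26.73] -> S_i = -1.83 + 7.14*i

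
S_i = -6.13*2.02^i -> [-6.13, -12.38, -25.01, -50.53, -102.06]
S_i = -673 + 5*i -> [-673, -668, -663, -658, -653]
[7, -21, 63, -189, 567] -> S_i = 7*-3^i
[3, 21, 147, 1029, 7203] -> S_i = 3*7^i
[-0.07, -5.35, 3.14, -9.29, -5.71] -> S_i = Random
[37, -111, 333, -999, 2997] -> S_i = 37*-3^i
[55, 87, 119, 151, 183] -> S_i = 55 + 32*i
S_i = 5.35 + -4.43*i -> [5.35, 0.92, -3.51, -7.94, -12.37]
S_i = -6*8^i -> [-6, -48, -384, -3072, -24576]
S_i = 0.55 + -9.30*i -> [0.55, -8.75, -18.05, -27.35, -36.65]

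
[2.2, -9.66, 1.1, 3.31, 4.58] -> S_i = Random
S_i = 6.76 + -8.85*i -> [6.76, -2.09, -10.94, -19.79, -28.64]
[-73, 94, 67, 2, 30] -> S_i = Random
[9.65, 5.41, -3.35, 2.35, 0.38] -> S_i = Random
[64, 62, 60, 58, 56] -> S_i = 64 + -2*i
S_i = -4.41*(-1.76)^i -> [-4.41, 7.76, -13.66, 24.04, -42.31]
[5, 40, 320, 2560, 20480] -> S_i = 5*8^i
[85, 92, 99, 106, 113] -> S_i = 85 + 7*i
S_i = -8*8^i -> [-8, -64, -512, -4096, -32768]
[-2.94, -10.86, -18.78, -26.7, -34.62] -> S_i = -2.94 + -7.92*i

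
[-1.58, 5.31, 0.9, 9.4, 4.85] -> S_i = Random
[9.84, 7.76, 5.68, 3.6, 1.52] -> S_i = 9.84 + -2.08*i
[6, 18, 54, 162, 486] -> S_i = 6*3^i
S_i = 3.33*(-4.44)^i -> [3.33, -14.79, 65.65, -291.47, 1294.12]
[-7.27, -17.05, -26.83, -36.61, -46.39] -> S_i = -7.27 + -9.78*i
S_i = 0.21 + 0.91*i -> [0.21, 1.12, 2.03, 2.94, 3.85]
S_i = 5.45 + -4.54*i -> [5.45, 0.91, -3.63, -8.17, -12.71]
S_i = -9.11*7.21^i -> [-9.11, -65.68, -473.58, -3414.48, -24618.38]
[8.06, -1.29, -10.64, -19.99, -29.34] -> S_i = 8.06 + -9.35*i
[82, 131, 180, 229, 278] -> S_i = 82 + 49*i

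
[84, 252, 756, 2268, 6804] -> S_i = 84*3^i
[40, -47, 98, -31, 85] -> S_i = Random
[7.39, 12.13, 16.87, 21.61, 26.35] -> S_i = 7.39 + 4.74*i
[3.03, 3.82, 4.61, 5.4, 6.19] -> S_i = 3.03 + 0.79*i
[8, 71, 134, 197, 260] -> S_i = 8 + 63*i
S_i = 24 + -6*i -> [24, 18, 12, 6, 0]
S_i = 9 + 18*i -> [9, 27, 45, 63, 81]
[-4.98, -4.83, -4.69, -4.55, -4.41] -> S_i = -4.98*0.97^i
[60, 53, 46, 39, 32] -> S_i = 60 + -7*i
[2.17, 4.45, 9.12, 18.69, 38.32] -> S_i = 2.17*2.05^i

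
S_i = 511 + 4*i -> [511, 515, 519, 523, 527]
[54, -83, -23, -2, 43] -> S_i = Random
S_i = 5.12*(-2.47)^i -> [5.12, -12.65, 31.24, -77.15, 190.57]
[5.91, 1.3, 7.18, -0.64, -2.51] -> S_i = Random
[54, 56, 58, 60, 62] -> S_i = 54 + 2*i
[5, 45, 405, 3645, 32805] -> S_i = 5*9^i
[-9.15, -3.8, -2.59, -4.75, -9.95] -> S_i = Random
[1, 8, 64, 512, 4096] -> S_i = 1*8^i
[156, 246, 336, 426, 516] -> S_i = 156 + 90*i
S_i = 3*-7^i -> [3, -21, 147, -1029, 7203]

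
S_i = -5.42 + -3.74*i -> [-5.42, -9.16, -12.9, -16.64, -20.38]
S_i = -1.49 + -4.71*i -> [-1.49, -6.2, -10.91, -15.62, -20.33]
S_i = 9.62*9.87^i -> [9.62, 94.95, 937.15, 9249.68, 91294.3]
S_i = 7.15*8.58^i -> [7.15, 61.35, 526.36, 4516.15, 38748.53]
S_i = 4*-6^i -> [4, -24, 144, -864, 5184]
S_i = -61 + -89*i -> [-61, -150, -239, -328, -417]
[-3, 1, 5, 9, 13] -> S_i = -3 + 4*i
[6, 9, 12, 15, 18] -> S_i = 6 + 3*i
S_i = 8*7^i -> [8, 56, 392, 2744, 19208]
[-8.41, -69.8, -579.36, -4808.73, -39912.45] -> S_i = -8.41*8.30^i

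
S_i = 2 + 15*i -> [2, 17, 32, 47, 62]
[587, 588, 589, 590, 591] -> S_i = 587 + 1*i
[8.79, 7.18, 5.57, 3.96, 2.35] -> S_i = 8.79 + -1.61*i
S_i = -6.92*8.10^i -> [-6.92, -56.05, -454.02, -3677.57, -29788.33]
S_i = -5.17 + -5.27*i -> [-5.17, -10.44, -15.71, -20.98, -26.25]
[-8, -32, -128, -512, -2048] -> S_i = -8*4^i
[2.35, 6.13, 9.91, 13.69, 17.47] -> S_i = 2.35 + 3.78*i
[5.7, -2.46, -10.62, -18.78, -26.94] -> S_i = 5.70 + -8.16*i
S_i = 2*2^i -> [2, 4, 8, 16, 32]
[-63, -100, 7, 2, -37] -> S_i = Random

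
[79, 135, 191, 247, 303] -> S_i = 79 + 56*i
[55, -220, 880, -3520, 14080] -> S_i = 55*-4^i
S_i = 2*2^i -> [2, 4, 8, 16, 32]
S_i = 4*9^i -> [4, 36, 324, 2916, 26244]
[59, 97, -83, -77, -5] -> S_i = Random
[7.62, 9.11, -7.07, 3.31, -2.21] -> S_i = Random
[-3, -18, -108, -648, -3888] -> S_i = -3*6^i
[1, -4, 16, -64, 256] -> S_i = 1*-4^i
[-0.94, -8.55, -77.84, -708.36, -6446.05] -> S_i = -0.94*9.10^i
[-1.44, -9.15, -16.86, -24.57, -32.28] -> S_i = -1.44 + -7.71*i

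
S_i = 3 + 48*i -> [3, 51, 99, 147, 195]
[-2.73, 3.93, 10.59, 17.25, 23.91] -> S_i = -2.73 + 6.66*i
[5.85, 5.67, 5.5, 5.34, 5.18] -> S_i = 5.85*0.97^i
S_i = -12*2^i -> [-12, -24, -48, -96, -192]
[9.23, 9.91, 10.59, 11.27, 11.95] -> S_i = 9.23 + 0.68*i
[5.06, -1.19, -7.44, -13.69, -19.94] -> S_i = 5.06 + -6.25*i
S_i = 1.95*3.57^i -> [1.95, 6.96, 24.85, 88.72, 316.74]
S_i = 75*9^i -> [75, 675, 6075, 54675, 492075]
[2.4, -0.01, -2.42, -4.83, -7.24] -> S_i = 2.40 + -2.41*i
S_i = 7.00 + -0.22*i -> [7.0, 6.78, 6.56, 6.34, 6.12]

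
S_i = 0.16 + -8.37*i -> [0.16, -8.21, -16.58, -24.95, -33.32]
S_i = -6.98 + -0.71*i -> [-6.98, -7.69, -8.4, -9.11, -9.82]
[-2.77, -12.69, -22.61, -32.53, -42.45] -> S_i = -2.77 + -9.92*i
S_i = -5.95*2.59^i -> [-5.95, -15.41, -39.91, -103.38, -267.74]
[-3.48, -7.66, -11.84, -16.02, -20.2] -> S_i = -3.48 + -4.18*i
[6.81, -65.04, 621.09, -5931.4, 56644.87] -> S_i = 6.81*(-9.55)^i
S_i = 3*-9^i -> [3, -27, 243, -2187, 19683]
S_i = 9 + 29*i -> [9, 38, 67, 96, 125]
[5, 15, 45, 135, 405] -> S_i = 5*3^i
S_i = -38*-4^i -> [-38, 152, -608, 2432, -9728]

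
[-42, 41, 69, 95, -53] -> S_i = Random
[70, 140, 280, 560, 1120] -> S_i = 70*2^i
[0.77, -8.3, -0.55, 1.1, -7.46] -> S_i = Random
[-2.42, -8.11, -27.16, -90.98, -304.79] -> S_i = -2.42*3.35^i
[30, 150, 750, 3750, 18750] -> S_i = 30*5^i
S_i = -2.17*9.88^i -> [-2.17, -21.44, -211.82, -2092.81, -20677.0]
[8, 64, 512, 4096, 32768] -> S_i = 8*8^i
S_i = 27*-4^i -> [27, -108, 432, -1728, 6912]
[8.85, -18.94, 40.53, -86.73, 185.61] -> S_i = 8.85*(-2.14)^i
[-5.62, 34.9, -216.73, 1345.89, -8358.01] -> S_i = -5.62*(-6.21)^i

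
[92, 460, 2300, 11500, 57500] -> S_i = 92*5^i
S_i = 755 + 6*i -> [755, 761, 767, 773, 779]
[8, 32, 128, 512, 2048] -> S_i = 8*4^i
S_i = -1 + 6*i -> [-1, 5, 11, 17, 23]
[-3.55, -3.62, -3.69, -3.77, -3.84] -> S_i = -3.55*1.02^i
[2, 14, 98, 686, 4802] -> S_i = 2*7^i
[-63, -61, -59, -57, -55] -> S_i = -63 + 2*i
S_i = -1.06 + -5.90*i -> [-1.06, -6.96, -12.86, -18.76, -24.66]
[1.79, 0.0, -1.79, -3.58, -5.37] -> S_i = 1.79 + -1.79*i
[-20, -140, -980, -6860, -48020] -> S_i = -20*7^i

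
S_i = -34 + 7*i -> [-34, -27, -20, -13, -6]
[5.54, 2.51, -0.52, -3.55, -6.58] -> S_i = 5.54 + -3.03*i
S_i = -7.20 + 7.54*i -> [-7.2, 0.34, 7.88, 15.42, 22.96]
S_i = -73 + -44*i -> [-73, -117, -161, -205, -249]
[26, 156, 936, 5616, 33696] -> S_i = 26*6^i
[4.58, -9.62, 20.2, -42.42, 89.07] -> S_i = 4.58*(-2.10)^i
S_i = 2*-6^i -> [2, -12, 72, -432, 2592]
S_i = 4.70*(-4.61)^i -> [4.7, -21.67, 99.88, -460.47, 2122.76]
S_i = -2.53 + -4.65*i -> [-2.53, -7.18, -11.83, -16.48, -21.13]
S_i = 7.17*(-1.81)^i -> [7.17, -12.98, 23.49, -42.52, 76.95]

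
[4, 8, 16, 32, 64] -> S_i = 4*2^i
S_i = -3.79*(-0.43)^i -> [-3.79, 1.63, -0.7, 0.3, -0.13]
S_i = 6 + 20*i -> [6, 26, 46, 66, 86]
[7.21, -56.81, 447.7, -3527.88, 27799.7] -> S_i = 7.21*(-7.88)^i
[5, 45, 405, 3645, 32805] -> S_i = 5*9^i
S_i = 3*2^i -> [3, 6, 12, 24, 48]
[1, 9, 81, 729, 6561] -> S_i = 1*9^i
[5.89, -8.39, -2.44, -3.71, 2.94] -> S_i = Random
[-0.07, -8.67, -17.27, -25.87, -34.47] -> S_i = -0.07 + -8.60*i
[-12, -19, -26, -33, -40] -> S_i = -12 + -7*i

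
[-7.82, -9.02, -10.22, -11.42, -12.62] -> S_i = -7.82 + -1.20*i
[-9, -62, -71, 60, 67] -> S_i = Random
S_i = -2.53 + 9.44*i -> [-2.53, 6.91, 16.35, 25.79, 35.23]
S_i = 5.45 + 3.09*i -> [5.45, 8.54, 11.63, 14.72, 17.81]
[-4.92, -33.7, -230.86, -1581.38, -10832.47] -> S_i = -4.92*6.85^i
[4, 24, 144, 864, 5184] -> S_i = 4*6^i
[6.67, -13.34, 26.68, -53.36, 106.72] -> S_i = 6.67*(-2.00)^i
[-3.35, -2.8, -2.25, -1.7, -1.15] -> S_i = -3.35 + 0.55*i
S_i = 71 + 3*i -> [71, 74, 77, 80, 83]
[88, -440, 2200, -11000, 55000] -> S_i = 88*-5^i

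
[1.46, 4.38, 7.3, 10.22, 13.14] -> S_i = 1.46 + 2.92*i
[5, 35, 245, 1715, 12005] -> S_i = 5*7^i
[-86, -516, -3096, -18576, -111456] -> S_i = -86*6^i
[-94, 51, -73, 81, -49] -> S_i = Random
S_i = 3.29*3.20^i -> [3.29, 10.53, 33.69, 107.81, 344.98]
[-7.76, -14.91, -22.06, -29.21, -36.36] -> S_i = -7.76 + -7.15*i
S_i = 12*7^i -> [12, 84, 588, 4116, 28812]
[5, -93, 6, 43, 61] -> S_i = Random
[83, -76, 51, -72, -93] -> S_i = Random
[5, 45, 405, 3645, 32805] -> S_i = 5*9^i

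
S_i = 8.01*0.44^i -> [8.01, 3.52, 1.55, 0.68, 0.3]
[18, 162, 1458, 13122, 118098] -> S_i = 18*9^i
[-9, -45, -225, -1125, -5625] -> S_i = -9*5^i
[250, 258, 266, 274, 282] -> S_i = 250 + 8*i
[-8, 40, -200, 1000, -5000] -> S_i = -8*-5^i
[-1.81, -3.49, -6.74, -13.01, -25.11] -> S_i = -1.81*1.93^i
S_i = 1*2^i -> [1, 2, 4, 8, 16]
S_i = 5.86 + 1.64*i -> [5.86, 7.5, 9.14, 10.78, 12.42]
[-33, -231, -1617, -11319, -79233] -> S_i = -33*7^i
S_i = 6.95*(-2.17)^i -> [6.95, -15.08, 32.73, -71.02, 154.11]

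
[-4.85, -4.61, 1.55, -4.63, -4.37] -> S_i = Random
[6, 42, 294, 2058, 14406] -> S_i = 6*7^i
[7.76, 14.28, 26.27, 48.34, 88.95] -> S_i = 7.76*1.84^i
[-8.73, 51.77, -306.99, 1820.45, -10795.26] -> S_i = -8.73*(-5.93)^i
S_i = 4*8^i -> [4, 32, 256, 2048, 16384]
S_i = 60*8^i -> [60, 480, 3840, 30720, 245760]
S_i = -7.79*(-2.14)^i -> [-7.79, 16.67, -35.68, 76.34, -163.38]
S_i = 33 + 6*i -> [33, 39, 45, 51, 57]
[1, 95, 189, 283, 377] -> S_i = 1 + 94*i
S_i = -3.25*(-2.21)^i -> [-3.25, 7.18, -15.87, 35.08, -77.53]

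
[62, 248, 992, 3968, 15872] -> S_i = 62*4^i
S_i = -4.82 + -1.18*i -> [-4.82, -6.0, -7.18, -8.36, -9.54]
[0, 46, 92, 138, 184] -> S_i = 0 + 46*i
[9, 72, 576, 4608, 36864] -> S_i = 9*8^i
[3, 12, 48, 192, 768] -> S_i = 3*4^i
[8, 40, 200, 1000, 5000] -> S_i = 8*5^i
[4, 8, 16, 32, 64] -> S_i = 4*2^i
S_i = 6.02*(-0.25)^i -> [6.02, -1.5, 0.38, -0.09, 0.02]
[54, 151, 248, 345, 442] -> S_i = 54 + 97*i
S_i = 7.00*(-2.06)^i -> [7.0, -14.42, 29.71, -61.19, 126.06]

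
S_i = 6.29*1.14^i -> [6.29, 7.17, 8.17, 9.32, 10.62]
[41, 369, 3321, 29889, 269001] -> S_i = 41*9^i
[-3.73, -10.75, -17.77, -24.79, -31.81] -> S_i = -3.73 + -7.02*i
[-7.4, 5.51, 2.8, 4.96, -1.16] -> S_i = Random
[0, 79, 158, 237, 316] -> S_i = 0 + 79*i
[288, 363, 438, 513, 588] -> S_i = 288 + 75*i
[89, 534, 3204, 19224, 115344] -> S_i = 89*6^i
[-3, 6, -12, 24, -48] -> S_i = -3*-2^i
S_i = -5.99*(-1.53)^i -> [-5.99, 9.16, -14.02, 21.45, -32.82]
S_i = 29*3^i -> [29, 87, 261, 783, 2349]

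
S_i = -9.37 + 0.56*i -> [-9.37, -8.81, -8.25, -7.69, -7.13]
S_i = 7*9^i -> [7, 63, 567, 5103, 45927]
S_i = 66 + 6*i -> [66, 72, 78, 84, 90]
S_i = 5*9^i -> [5, 45, 405, 3645, 32805]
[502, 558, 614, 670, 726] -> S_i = 502 + 56*i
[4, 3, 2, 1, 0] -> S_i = 4 + -1*i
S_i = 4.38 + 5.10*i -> [4.38, 9.48, 14.58, 19.68, 24.78]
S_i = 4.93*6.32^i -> [4.93, 31.16, 196.92, 1244.51, 7865.3]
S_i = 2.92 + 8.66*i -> [2.92, 11.58, 20.24, 28.9, 37.56]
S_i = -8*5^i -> [-8, -40, -200, -1000, -5000]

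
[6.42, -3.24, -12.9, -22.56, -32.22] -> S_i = 6.42 + -9.66*i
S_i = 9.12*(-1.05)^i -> [9.12, -9.58, 10.05, -10.56, 11.09]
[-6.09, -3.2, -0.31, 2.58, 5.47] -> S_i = -6.09 + 2.89*i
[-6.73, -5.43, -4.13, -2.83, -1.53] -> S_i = -6.73 + 1.30*i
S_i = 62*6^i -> [62, 372, 2232, 13392, 80352]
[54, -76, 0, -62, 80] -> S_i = Random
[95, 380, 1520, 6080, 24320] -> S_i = 95*4^i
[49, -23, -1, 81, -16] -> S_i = Random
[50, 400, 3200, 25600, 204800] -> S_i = 50*8^i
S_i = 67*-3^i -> [67, -201, 603, -1809, 5427]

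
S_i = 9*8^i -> [9, 72, 576, 4608, 36864]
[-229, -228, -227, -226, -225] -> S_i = -229 + 1*i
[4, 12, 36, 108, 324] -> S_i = 4*3^i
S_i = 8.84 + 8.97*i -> [8.84, 17.81, 26.78, 35.75, 44.72]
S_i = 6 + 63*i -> [6, 69, 132, 195, 258]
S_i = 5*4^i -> [5, 20, 80, 320, 1280]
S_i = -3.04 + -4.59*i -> [-3.04, -7.63, -12.22, -16.81, -21.4]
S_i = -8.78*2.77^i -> [-8.78, -24.32, -67.37, -186.61, -516.91]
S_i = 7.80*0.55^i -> [7.8, 4.29, 2.36, 1.3, 0.71]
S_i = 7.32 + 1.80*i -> [7.32, 9.12, 10.92, 12.72, 14.52]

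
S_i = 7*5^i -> [7, 35, 175, 875, 4375]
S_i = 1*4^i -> [1, 4, 16, 64, 256]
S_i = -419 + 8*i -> [-419, -411, -403, -395, -387]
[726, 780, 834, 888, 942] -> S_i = 726 + 54*i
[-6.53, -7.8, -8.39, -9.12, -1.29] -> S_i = Random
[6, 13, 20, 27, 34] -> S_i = 6 + 7*i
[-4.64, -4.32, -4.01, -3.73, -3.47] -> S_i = -4.64*0.93^i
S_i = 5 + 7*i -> [5, 12, 19, 26, 33]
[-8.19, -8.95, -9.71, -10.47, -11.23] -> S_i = -8.19 + -0.76*i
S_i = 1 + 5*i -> [1, 6, 11, 16, 21]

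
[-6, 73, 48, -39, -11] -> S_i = Random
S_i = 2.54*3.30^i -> [2.54, 8.38, 27.66, 91.28, 301.22]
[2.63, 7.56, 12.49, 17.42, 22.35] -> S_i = 2.63 + 4.93*i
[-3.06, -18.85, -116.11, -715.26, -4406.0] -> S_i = -3.06*6.16^i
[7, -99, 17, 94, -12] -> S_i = Random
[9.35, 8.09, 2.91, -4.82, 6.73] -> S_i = Random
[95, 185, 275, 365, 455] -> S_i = 95 + 90*i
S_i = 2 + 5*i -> [2, 7, 12, 17, 22]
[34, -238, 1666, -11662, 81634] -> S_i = 34*-7^i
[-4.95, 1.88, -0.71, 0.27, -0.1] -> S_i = -4.95*(-0.38)^i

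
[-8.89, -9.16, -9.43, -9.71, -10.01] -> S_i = -8.89*1.03^i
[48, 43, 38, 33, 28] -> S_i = 48 + -5*i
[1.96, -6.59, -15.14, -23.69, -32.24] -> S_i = 1.96 + -8.55*i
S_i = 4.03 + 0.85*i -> [4.03, 4.88, 5.73, 6.58, 7.43]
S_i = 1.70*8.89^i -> [1.7, 15.11, 134.35, 1194.41, 10618.32]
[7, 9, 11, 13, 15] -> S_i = 7 + 2*i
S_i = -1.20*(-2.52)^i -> [-1.2, 3.02, -7.62, 19.2, -48.39]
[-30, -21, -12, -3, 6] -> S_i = -30 + 9*i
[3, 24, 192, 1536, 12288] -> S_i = 3*8^i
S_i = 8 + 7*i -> [8, 15, 22, 29, 36]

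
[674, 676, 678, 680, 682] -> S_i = 674 + 2*i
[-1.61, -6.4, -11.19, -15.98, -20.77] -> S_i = -1.61 + -4.79*i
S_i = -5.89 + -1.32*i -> [-5.89, -7.21, -8.53, -9.85, -11.17]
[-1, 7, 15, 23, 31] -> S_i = -1 + 8*i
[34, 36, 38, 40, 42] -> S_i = 34 + 2*i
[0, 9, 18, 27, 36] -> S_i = 0 + 9*i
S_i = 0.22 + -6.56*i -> [0.22, -6.34, -12.9, -19.46, -26.02]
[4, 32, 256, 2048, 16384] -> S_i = 4*8^i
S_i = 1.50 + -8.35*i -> [1.5, -6.85, -15.2, -23.55, -31.9]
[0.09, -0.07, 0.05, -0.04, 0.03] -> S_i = 0.09*(-0.78)^i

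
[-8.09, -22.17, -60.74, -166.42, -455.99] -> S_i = -8.09*2.74^i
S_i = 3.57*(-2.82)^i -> [3.57, -10.07, 28.39, -80.06, 225.77]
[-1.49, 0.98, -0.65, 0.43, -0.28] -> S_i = -1.49*(-0.66)^i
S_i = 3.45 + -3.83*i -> [3.45, -0.38, -4.21, -8.04, -11.87]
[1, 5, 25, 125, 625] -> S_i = 1*5^i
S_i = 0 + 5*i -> [0, 5, 10, 15, 20]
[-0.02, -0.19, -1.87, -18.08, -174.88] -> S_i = -0.02*9.67^i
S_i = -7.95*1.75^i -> [-7.95, -13.91, -24.35, -42.61, -74.56]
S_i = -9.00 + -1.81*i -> [-9.0, -10.81, -12.62, -14.43, -16.24]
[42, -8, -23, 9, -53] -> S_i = Random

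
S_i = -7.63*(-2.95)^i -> [-7.63, 22.51, -66.4, 195.88, -577.85]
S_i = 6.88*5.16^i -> [6.88, 35.5, 183.18, 945.23, 4877.39]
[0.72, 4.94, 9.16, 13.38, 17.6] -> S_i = 0.72 + 4.22*i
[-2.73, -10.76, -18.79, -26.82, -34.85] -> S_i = -2.73 + -8.03*i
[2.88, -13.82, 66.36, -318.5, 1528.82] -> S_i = 2.88*(-4.80)^i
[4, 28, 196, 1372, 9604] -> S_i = 4*7^i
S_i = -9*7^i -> [-9, -63, -441, -3087, -21609]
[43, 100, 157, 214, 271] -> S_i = 43 + 57*i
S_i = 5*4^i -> [5, 20, 80, 320, 1280]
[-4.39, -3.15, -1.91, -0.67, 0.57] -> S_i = -4.39 + 1.24*i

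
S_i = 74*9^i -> [74, 666, 5994, 53946, 485514]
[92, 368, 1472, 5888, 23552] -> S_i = 92*4^i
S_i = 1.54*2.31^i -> [1.54, 3.56, 8.22, 18.98, 43.85]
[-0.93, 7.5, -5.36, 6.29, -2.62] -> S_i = Random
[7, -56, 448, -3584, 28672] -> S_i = 7*-8^i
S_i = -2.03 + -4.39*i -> [-2.03, -6.42, -10.81, -15.2, -19.59]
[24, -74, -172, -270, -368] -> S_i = 24 + -98*i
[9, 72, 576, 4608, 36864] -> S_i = 9*8^i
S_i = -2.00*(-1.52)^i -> [-2.0, 3.04, -4.62, 7.02, -10.68]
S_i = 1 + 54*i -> [1, 55, 109, 163, 217]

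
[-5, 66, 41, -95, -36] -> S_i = Random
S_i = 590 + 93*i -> [590, 683, 776, 869, 962]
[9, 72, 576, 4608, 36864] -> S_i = 9*8^i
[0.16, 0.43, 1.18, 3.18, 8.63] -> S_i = 0.16*2.71^i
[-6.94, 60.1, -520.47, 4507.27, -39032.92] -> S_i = -6.94*(-8.66)^i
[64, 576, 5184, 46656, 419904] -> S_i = 64*9^i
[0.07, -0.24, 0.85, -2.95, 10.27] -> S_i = 0.07*(-3.48)^i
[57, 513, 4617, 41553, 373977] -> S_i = 57*9^i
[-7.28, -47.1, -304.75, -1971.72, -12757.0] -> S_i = -7.28*6.47^i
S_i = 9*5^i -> [9, 45, 225, 1125, 5625]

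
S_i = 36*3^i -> [36, 108, 324, 972, 2916]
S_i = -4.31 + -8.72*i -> [-4.31, -13.03, -21.75, -30.47, -39.19]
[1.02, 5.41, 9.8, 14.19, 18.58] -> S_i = 1.02 + 4.39*i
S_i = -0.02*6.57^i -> [-0.02, -0.13, -0.86, -5.67, -37.26]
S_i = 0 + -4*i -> [0, -4, -8, -12, -16]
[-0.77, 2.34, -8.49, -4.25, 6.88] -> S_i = Random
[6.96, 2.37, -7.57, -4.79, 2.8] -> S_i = Random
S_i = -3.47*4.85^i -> [-3.47, -16.83, -81.62, -395.87, -1919.98]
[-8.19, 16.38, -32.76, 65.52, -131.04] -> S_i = -8.19*(-2.00)^i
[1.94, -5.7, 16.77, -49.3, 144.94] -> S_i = 1.94*(-2.94)^i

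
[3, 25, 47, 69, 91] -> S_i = 3 + 22*i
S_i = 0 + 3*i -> [0, 3, 6, 9, 12]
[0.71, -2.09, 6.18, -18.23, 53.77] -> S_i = 0.71*(-2.95)^i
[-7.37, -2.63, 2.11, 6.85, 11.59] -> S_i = -7.37 + 4.74*i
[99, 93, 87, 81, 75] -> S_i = 99 + -6*i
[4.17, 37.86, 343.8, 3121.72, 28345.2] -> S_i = 4.17*9.08^i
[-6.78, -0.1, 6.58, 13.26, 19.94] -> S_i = -6.78 + 6.68*i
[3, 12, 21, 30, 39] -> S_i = 3 + 9*i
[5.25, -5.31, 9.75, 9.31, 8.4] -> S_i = Random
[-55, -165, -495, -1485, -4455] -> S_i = -55*3^i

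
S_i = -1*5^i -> [-1, -5, -25, -125, -625]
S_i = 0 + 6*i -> [0, 6, 12, 18, 24]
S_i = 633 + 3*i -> [633, 636, 639, 642, 645]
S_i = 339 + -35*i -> [339, 304, 269, 234, 199]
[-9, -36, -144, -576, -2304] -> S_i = -9*4^i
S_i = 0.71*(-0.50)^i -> [0.71, -0.36, 0.18, -0.09, 0.04]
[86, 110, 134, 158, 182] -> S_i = 86 + 24*i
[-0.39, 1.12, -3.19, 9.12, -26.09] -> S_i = -0.39*(-2.86)^i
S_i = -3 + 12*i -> [-3, 9, 21, 33, 45]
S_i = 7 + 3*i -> [7, 10, 13, 16, 19]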